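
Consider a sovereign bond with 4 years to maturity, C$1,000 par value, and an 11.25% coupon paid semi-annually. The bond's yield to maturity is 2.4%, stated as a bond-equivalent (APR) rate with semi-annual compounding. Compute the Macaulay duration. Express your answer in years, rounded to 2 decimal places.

3.43 years

Periodic yield y = 0.012. Discount each cash flow and weight by its period:
  t   CF        PV=CF/(1+0.012)^t    t·PV
  1        56.25        55.5830        55.5830
  2        56.25        54.9239       109.8478
  3        56.25        54.2726       162.8179
  4        56.25        53.6291       214.5164
  5        56.25        52.9932       264.9659
  6        56.25        52.3648       314.1888
  7        56.25        51.7439       362.2071
  8     1,056.25       960.1136     7,680.9088
  Σ                  1,335.6241     9,165.0358
Price P = Σ PV = 1,335.6241.
Macaulay duration = Σ(t·PV) / P = 9,165.0358 / 1,335.6241 = 6.86199 half-year periods.
In years: 6.86199 / 2 = 3.43099 years.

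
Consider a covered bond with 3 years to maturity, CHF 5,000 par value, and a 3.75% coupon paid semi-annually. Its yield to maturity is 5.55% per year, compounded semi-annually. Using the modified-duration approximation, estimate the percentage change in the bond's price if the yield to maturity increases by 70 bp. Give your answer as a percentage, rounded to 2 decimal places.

Periodic yield y = 0.02775. Modified duration first:
  t   CF        PV=CF/(1+0.02775)^t    t·PV
  1        93.75        91.2187        91.2187
  2        93.75        88.7557       177.5114
  3        93.75        86.3592       259.0777
  4        93.75        84.0275       336.1099
  5        93.75        81.7587       408.7934
  6     5,093.75     4,322.2782    25,933.6690
  Σ                  4,754.3980    27,206.3801
P = 4,754.3980; D_Mac = 5.72236 half-year periods = 2.86118 yrs; D_mod = 2.86118/(1+0.02775) = 2.78393 yrs.
ΔP/P ≈ -D_mod · Δy = -2.78393 × (+0.007) = -0.019487 = -1.9487%.

-1.95%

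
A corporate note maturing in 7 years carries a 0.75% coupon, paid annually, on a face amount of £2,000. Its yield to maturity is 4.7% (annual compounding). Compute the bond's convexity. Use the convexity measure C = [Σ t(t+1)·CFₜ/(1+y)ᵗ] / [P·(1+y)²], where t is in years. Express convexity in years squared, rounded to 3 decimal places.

With y = 0.047:
  t   CF        PV=CF/(1+0.047)^t    t·PV        t(t+1)·PV
  1        15.00        14.3266        14.3266          28.6533
  2        15.00        13.6835        27.3670          82.1011
  3        15.00        13.0693        39.2078         156.8312
  4        15.00        12.4826        49.9303         249.6517
  5        15.00        11.9222        59.6112         357.6672
  6        15.00        11.3870        68.3223         478.2560
  7     2,015.00     1,460.9935    10,226.9544      81,815.6351
  Σ                  1,537.8648    10,485.7197      83,168.7956
P = 1,537.8648.
Convexity = Σ t(t+1)·PV / [P·(1+y)²] = 83,168.7956 / (1,537.8648 × 1.096209) = 49.33429.

49.334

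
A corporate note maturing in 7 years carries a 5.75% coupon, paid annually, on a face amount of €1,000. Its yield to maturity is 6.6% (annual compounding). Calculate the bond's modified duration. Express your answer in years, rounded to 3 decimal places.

Periodic yield y = 0.066. First find Macaulay duration:
  t   CF        PV=CF/(1+0.066)^t    t·PV
  1        57.50        53.9400        53.9400
  2        57.50        50.6003       101.2007
  3        57.50        47.4675       142.4025
  4        57.50        44.5286       178.1144
  5        57.50        41.7717       208.8583
  6        57.50        39.1854       235.1126
  7     1,057.50       676.0518     4,732.3623
  Σ                    953.5452     5,651.9907
P = 953.5452; Macaulay duration = 5,651.9907 / 953.5452 = 5.92734 years.
Modified duration = D_Mac / (1 + y) = 5.92734 / 1.066 = 5.56036 years.

5.560 years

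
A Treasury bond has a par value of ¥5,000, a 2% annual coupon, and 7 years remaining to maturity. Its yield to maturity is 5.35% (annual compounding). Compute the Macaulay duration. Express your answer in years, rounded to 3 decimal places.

6.547 years

Periodic yield y = 0.0535. Discount each cash flow and weight by its year:
  t   CF        PV=CF/(1+0.0535)^t    t·PV
  1       100.00        94.9217        94.9217
  2       100.00        90.1013       180.2025
  3       100.00        85.5256       256.5769
  4       100.00        81.1824       324.7296
  5       100.00        77.0597       385.2985
  6       100.00        73.1464       438.8782
  7     5,100.00     3,541.0201    24,787.1410
  Σ                  4,042.9572    26,467.7484
Price P = Σ PV = 4,042.9572.
Macaulay duration = Σ(t·PV) / P = 26,467.7484 / 4,042.9572 = 6.54663 years.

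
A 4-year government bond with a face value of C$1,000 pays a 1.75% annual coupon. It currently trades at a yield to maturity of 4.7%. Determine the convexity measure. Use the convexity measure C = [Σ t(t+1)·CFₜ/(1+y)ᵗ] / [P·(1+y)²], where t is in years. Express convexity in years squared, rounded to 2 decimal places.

With y = 0.047:
  t   CF        PV=CF/(1+0.047)^t    t·PV        t(t+1)·PV
  1        17.50        16.7144        16.7144          33.4288
  2        17.50        15.9641        31.9282          95.7847
  3        17.50        15.2475        45.7424         182.9697
  4     1,017.50       846.7353     3,386.9414      16,934.7070
  Σ                    894.6614     3,481.3265      17,246.8902
P = 894.6614.
Convexity = Σ t(t+1)·PV / [P·(1+y)²] = 17,246.8902 / (894.6614 × 1.096209) = 17.58566.

17.59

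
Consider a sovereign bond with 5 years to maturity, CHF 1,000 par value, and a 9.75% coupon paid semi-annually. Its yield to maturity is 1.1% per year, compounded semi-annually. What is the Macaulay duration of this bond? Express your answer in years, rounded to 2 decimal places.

4.24 years

Periodic yield y = 0.0055. Discount each cash flow and weight by its period:
  t   CF        PV=CF/(1+0.0055)^t    t·PV
  1        48.75        48.4833        48.4833
  2        48.75        48.2181        96.4363
  3        48.75        47.9544       143.8632
  4        48.75        47.6921       190.7683
  5        48.75        47.4312       237.1561
  6        48.75        47.1718       283.0306
  7        48.75        46.9137       328.3962
  8        48.75        46.6571       373.2570
  9        48.75        46.4019       417.6173
  10    1,048.75       992.7759     9,927.7590
  Σ                  1,419.6996    12,046.7673
Price P = Σ PV = 1,419.6996.
Macaulay duration = Σ(t·PV) / P = 12,046.7673 / 1,419.6996 = 8.48543 half-year periods.
In years: 8.48543 / 2 = 4.24272 years.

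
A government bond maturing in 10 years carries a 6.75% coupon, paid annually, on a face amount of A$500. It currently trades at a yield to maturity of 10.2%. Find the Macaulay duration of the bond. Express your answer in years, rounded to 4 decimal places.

7.2464 years

Periodic yield y = 0.102. Discount each cash flow and weight by its year:
  t   CF        PV=CF/(1+0.102)^t    t·PV
  1        33.75        30.6261        30.6261
  2        33.75        27.7914        55.5828
  3        33.75        25.2191        75.6572
  4        33.75        22.8848        91.5393
  5        33.75        20.7666       103.8331
  6        33.75        18.8445       113.0669
  7        33.75        17.1003       119.7018
  8        33.75        15.5175       124.1398
  9        33.75        14.0812       126.7307
  10      533.75       202.0794     2,020.7935
  Σ                    394.9108     2,861.6712
Price P = Σ PV = 394.9108.
Macaulay duration = Σ(t·PV) / P = 2,861.6712 / 394.9108 = 7.24637 years.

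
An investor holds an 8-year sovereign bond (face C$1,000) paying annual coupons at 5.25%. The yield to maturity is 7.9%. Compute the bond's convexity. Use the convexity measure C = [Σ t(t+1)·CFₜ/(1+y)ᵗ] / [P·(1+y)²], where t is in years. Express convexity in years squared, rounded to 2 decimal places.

With y = 0.079:
  t   CF        PV=CF/(1+0.079)^t    t·PV        t(t+1)·PV
  1        52.50        48.6562        48.6562          97.3123
  2        52.50        45.0938        90.1875         270.5625
  3        52.50        41.7922       125.3765         501.5061
  4        52.50        38.7323       154.9293         774.6464
  5        52.50        35.8965       179.4825       1,076.8949
  6        52.50        33.2683       199.6098       1,397.2687
  7        52.50        30.8325       215.8277       1,726.6218
  8     1,052.50       572.8627     4,582.9016      41,246.1145
  Σ                    847.1344     5,596.9711      47,090.9273
P = 847.1344.
Convexity = Σ t(t+1)·PV / [P·(1+y)²] = 47,090.9273 / (847.1344 × 1.164241) = 47.74655.

47.75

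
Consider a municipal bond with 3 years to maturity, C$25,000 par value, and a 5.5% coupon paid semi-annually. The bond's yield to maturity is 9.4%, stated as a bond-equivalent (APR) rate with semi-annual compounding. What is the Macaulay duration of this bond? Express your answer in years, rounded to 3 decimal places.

2.794 years

Periodic yield y = 0.047. Discount each cash flow and weight by its period:
  t   CF        PV=CF/(1+0.047)^t    t·PV
  1       687.50       656.6380       656.6380
  2       687.50       627.1614     1,254.3229
  3       687.50       599.0080     1,797.0241
  4       687.50       572.1185     2,288.4739
  5       687.50       546.4360     2,732.1799
  6    25,687.50    19,500.3205   117,001.9230
  Σ                 22,501.6824   125,730.5618
Price P = Σ PV = 22,501.6824.
Macaulay duration = Σ(t·PV) / P = 125,730.5618 / 22,501.6824 = 5.58761 half-year periods.
In years: 5.58761 / 2 = 2.79380 years.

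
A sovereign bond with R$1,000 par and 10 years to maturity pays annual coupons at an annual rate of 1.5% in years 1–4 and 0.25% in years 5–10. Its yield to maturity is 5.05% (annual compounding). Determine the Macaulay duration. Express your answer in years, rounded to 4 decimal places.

Periodic yield y = 0.0505. Discount each cash flow and weight by its year:
  t   CF        PV=CF/(1+0.0505)^t    t·PV
  1        15.00        14.2789        14.2789
  2        15.00        13.5925        27.1850
  3        15.00        12.9391        38.8172
  4        15.00        12.3171        49.2682
  5         2.50         1.9542         9.7708
  6         2.50         1.8602        11.1613
  7         2.50         1.7708        12.3955
  8         2.50         1.6857        13.4853
  9         2.50         1.6046        14.4417
  10    1,002.50       612.5250     6,125.2499
  Σ                    674.5280     6,316.0539
Price P = Σ PV = 674.5280.
Macaulay duration = Σ(t·PV) / P = 6,316.0539 / 674.5280 = 9.36366 years.

9.3637 years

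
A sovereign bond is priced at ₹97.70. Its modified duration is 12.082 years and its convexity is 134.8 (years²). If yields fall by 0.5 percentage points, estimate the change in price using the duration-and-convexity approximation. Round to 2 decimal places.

Duration effect: -D_mod·Δy = -12.082 × (-0.005) = +0.060410
Convexity effect: ½·C·(Δy)² = 0.5 × 134.8 × (-0.005)² = +0.0016850
ΔP/P ≈ +0.060410 + 0.0016850 = +0.062095
ΔP ≈ 97.70 × (+0.062095) = +6.0666815.

+₹6.07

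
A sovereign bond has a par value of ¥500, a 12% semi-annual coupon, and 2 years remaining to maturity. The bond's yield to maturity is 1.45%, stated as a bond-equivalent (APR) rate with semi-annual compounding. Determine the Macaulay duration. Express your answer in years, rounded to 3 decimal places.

Periodic yield y = 0.00725. Discount each cash flow and weight by its period:
  t   CF        PV=CF/(1+0.00725)^t    t·PV
  1        30.00        29.7841        29.7841
  2        30.00        29.5697        59.1394
  3        30.00        29.3568        88.0705
  4       530.00       514.9046     2,059.6184
  Σ                    603.6152     2,236.6124
Price P = Σ PV = 603.6152.
Macaulay duration = Σ(t·PV) / P = 2,236.6124 / 603.6152 = 3.70536 half-year periods.
In years: 3.70536 / 2 = 1.85268 years.

1.853 years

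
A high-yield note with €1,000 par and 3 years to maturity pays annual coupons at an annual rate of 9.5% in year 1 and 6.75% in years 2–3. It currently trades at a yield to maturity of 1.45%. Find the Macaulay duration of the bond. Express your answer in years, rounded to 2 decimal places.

Periodic yield y = 0.0145. Discount each cash flow and weight by its year:
  t   CF        PV=CF/(1+0.0145)^t    t·PV
  1        95.00        93.6422        93.6422
  2        67.50        65.5843       131.1685
  3     1,067.50     1,022.3786     3,067.1357
  Σ                  1,181.6050     3,291.9464
Price P = Σ PV = 1,181.6050.
Macaulay duration = Σ(t·PV) / P = 3,291.9464 / 1,181.6050 = 2.78600 years.

2.79 years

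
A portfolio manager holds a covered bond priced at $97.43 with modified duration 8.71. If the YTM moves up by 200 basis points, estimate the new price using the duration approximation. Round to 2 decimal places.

Duration approximation: ΔP/P ≈ -D_mod · Δy = -8.71 × (+0.02) = -0.174200.
New price ≈ 97.43 × (1 - 0.174200) = 80.457694.

$80.46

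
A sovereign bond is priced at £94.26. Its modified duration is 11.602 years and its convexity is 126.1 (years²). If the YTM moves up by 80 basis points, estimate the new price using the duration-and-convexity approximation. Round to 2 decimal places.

£85.89

Duration effect: -D_mod·Δy = -11.602 × (+0.008) = -0.092816
Convexity effect: ½·C·(Δy)² = 0.5 × 126.1 × (0.008)² = +0.0040352
ΔP/P ≈ -0.092816 + 0.0040352 = -0.0887808
New price ≈ 94.26 × (1 - 0.0887808) = 85.891521792.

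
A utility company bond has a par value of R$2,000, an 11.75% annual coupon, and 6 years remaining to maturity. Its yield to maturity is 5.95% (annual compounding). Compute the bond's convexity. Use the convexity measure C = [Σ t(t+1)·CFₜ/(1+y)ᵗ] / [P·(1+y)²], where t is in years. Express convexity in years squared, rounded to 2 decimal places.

27.52

With y = 0.0595:
  t   CF        PV=CF/(1+0.0595)^t    t·PV        t(t+1)·PV
  1       235.00       221.8027       221.8027         443.6055
  2       235.00       209.3466       418.6932       1,256.0797
  3       235.00       197.5900       592.7700       2,371.0801
  4       235.00       186.4936       745.9745       3,729.8727
  5       235.00       176.0204       880.1021       5,280.6127
  6     2,235.00     1,580.0534     9,480.3203      66,362.2423
  Σ                  2,571.3068    12,339.6630      79,443.4929
P = 2,571.3068.
Convexity = Σ t(t+1)·PV / [P·(1+y)²] = 79,443.4929 / (2,571.3068 × 1.122540) = 27.52343.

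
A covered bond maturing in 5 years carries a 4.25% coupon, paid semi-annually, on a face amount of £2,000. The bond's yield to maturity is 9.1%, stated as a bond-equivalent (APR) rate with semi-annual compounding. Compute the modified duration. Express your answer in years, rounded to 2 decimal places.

Periodic yield y = 0.0455. First find Macaulay duration:
  t   CF        PV=CF/(1+0.0455)^t    t·PV
  1        42.50        40.6504        40.6504
  2        42.50        38.8813        77.7626
  3        42.50        37.1892       111.5676
  4        42.50        35.5707       142.2829
  5        42.50        34.0227       170.1135
  6        42.50        32.5420       195.2522
  7        42.50        31.1258       217.8807
  8        42.50        29.7712       238.1698
  9        42.50        28.4756       256.2802
  10    2,042.50     1,308.9459    13,089.4589
  Σ                  1,617.1749    14,539.4188
P = 1,617.1749; Macaulay duration = 14,539.4188 / 1,617.1749 = 8.99063 half-year periods = 4.49531 years.
Modified duration = D_Mac / (1 + y) = 4.49531 / 1.0455 = 4.29968 years.

4.30 years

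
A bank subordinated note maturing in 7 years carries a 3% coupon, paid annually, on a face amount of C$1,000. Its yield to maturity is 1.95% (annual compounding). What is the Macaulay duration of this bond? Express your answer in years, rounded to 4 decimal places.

6.4395 years

Periodic yield y = 0.0195. Discount each cash flow and weight by its year:
  t   CF        PV=CF/(1+0.0195)^t    t·PV
  1        30.00        29.4262        29.4262
  2        30.00        28.8634        57.7267
  3        30.00        28.3113        84.9339
  4        30.00        27.7698       111.0791
  5        30.00        27.2386       136.1931
  6        30.00        26.7176       160.3058
  7     1,030.00       899.7599     6,298.3190
  Σ                  1,068.0867     6,877.9837
Price P = Σ PV = 1,068.0867.
Macaulay duration = Σ(t·PV) / P = 6,877.9837 / 1,068.0867 = 6.43954 years.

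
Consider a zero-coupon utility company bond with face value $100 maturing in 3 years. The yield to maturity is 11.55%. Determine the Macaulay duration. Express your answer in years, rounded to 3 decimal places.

A zero-coupon bond has a single cash flow at maturity, so its Macaulay duration equals its maturity: 3 years.

3.000 years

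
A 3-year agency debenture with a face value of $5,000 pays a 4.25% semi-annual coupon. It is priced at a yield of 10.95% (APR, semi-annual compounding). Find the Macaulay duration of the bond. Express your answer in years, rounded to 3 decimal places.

Periodic yield y = 0.05475. Discount each cash flow and weight by its period:
  t   CF        PV=CF/(1+0.05475)^t    t·PV
  1       106.25       100.7348       100.7348
  2       106.25        95.5058       191.0117
  3       106.25        90.5483       271.6449
  4       106.25        85.8481       343.3925
  5       106.25        81.3919       406.9596
  6     5,106.25     3,708.5562    22,251.3374
  Σ                  4,162.5852    23,565.0809
Price P = Σ PV = 4,162.5852.
Macaulay duration = Σ(t·PV) / P = 23,565.0809 / 4,162.5852 = 5.66116 half-year periods.
In years: 5.66116 / 2 = 2.83058 years.

2.831 years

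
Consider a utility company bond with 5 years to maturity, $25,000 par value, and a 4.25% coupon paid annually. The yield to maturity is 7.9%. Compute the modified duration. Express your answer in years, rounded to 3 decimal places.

Periodic yield y = 0.079. First find Macaulay duration:
  t   CF        PV=CF/(1+0.079)^t    t·PV
  1     1,062.50       984.7081       984.7081
  2     1,062.50       912.6117     1,825.2235
  3     1,062.50       845.7940     2,537.3820
  4     1,062.50       783.8684     3,135.4736
  5    26,062.50    17,820.0472    89,100.2358
  Σ                 21,347.0294    97,583.0230
P = 21,347.0294; Macaulay duration = 97,583.0230 / 21,347.0294 = 4.57127 years.
Modified duration = D_Mac / (1 + y) = 4.57127 / 1.079 = 4.23658 years.

4.237 years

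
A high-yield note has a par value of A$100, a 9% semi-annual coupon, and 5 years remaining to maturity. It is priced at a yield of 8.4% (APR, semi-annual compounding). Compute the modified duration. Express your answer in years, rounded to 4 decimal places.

Periodic yield y = 0.042. First find Macaulay duration:
  t   CF        PV=CF/(1+0.042)^t    t·PV
  1         4.50         4.3186         4.3186
  2         4.50         4.1445         8.2891
  3         4.50         3.9775        11.9325
  4         4.50         3.8172        15.2687
  5         4.50         3.6633        18.3166
  6         4.50         3.5157        21.0939
  7         4.50         3.3739        23.6176
  8         4.50         3.2380        25.9036
  9         4.50         3.1074        27.9670
  10      104.50        69.2531       692.5308
  Σ                    102.4092       849.2384
P = 102.4092; Macaulay duration = 849.2384 / 102.4092 = 8.29260 half-year periods = 4.14630 years.
Modified duration = D_Mac / (1 + y) = 4.14630 / 1.042 = 3.97917 years.

3.9792 years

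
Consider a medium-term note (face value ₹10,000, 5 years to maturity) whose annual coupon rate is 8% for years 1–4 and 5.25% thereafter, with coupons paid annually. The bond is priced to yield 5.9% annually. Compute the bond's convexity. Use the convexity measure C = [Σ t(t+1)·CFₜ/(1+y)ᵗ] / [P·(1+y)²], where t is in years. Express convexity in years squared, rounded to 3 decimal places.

22.012

With y = 0.059:
  t   CF        PV=CF/(1+0.059)^t    t·PV        t(t+1)·PV
  1       800.00       755.4297       755.4297       1,510.8593
  2       800.00       713.3424     1,426.6849       4,280.0547
  3       800.00       673.6000     2,020.8001       8,083.2005
  4       800.00       636.0718     2,544.2872      12,721.4361
  5    10,525.00     7,902.0960    39,510.4802     237,062.8814
  Σ                 10,680.5400    46,257.6821     263,658.4320
P = 10,680.5400.
Convexity = Σ t(t+1)·PV / [P·(1+y)²] = 263,658.4320 / (10,680.5400 × 1.121481) = 22.01185.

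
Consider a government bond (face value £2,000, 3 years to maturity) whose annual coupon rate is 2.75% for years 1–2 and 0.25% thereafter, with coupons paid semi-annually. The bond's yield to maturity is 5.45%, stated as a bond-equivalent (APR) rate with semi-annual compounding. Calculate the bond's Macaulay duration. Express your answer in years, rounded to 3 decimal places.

2.899 years

Periodic yield y = 0.02725. Discount each cash flow and weight by its period:
  t   CF        PV=CF/(1+0.02725)^t    t·PV
  1        27.50        26.7705        26.7705
  2        27.50        26.0604        52.1207
  3        27.50        25.3691        76.1072
  4        27.50        24.6961        98.7843
  5         2.50         2.1855        10.9277
  6     2,002.50     1,704.1806    10,225.0838
  Σ                  1,809.2622    10,489.7942
Price P = Σ PV = 1,809.2622.
Macaulay duration = Σ(t·PV) / P = 10,489.7942 / 1,809.2622 = 5.79783 half-year periods.
In years: 5.79783 / 2 = 2.89891 years.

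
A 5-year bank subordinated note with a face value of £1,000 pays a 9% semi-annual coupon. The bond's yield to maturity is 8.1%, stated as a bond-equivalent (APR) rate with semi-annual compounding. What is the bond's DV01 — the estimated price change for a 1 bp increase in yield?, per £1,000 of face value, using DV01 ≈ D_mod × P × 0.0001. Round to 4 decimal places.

Periodic yield y = 0.0405.
  t   CF        PV=CF/(1+0.0405)^t    t·PV
  1        45.00        43.2484        43.2484
  2        45.00        41.5651        83.1301
  3        45.00        39.9472       119.8416
  4        45.00        38.3923       153.5692
  5        45.00        36.8979       184.4897
  6        45.00        35.4617       212.7704
  7        45.00        34.0814       238.5701
  8        45.00        32.7549       262.0389
  9        45.00        31.4799       283.3194
  10    1,045.00       702.5795     7,025.7945
  Σ                  1,036.4084     8,606.7724
P = 1,036.4084; D_Mac = 8.30442 half-year periods = 4.15221 yrs; D_mod = 3.99059 yrs.
DV01 ≈ 3.99059 × 1,036.4084 × 0.0001 = 0.413588.

£0.4136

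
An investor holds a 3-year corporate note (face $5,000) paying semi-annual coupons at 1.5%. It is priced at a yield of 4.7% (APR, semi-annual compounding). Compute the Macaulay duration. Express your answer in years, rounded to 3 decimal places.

Periodic yield y = 0.0235. Discount each cash flow and weight by its period:
  t   CF        PV=CF/(1+0.0235)^t    t·PV
  1        37.50        36.6390        36.6390
  2        37.50        35.7977        71.5955
  3        37.50        34.9758       104.9274
  4        37.50        34.1727       136.6910
  5        37.50        33.3881       166.9406
  6     5,037.50     4,382.1574    26,292.9447
  Σ                  4,557.1308    26,809.7382
Price P = Σ PV = 4,557.1308.
Macaulay duration = Σ(t·PV) / P = 26,809.7382 / 4,557.1308 = 5.88303 half-year periods.
In years: 5.88303 / 2 = 2.94152 years.

2.942 years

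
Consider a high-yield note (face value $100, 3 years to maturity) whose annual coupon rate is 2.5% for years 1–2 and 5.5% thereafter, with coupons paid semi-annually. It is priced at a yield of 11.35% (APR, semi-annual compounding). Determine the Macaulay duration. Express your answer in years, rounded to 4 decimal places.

2.8899 years

Periodic yield y = 0.05675. Discount each cash flow and weight by its period:
  t   CF        PV=CF/(1+0.05675)^t    t·PV
  1         1.25         1.1829         1.1829
  2         1.25         1.1193         2.2387
  3         1.25         1.0592         3.1777
  4         1.25         1.0024         4.0094
  5         2.75         2.0868        10.4338
  6       102.75        73.7816       442.6898
  Σ                     80.2322       463.7323
Price P = Σ PV = 80.2322.
Macaulay duration = Σ(t·PV) / P = 463.7323 / 80.2322 = 5.77988 half-year periods.
In years: 5.77988 / 2 = 2.88994 years.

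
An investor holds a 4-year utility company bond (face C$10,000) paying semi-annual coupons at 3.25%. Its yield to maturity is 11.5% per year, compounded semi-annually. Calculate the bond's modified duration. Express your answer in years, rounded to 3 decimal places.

3.536 years

Periodic yield y = 0.0575. First find Macaulay duration:
  t   CF        PV=CF/(1+0.0575)^t    t·PV
  1       162.50       153.6643       153.6643
  2       162.50       145.3090       290.6181
  3       162.50       137.4081       412.2242
  4       162.50       129.9367       519.7468
  5       162.50       122.8716       614.3580
  6       162.50       116.1906       697.1438
  7       162.50       109.8729       769.1106
  8    10,162.50     6,497.6685    51,981.3480
  Σ                  7,412.9218    55,438.2137
P = 7,412.9218; Macaulay duration = 55,438.2137 / 7,412.9218 = 7.47859 half-year periods = 3.73930 years.
Modified duration = D_Mac / (1 + y) = 3.73930 / 1.0575 = 3.53598 years.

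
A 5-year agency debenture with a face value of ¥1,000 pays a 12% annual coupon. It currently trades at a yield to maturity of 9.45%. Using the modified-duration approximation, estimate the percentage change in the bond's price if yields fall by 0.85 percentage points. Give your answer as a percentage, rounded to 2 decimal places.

Periodic yield y = 0.0945. Modified duration first:
  t   CF        PV=CF/(1+0.0945)^t    t·PV
  1       120.00       109.6391       109.6391
  2       120.00       100.1728       200.3456
  3       120.00        91.5238       274.5713
  4       120.00        83.6215       334.4862
  5     1,120.00       713.0815     3,565.4077
  Σ                  1,098.0387     4,484.4499
P = 1,098.0387; D_Mac = 4.08405 yrs; D_mod = 4.08405/(1+0.0945) = 3.73143 yrs.
ΔP/P ≈ -D_mod · Δy = -3.73143 × (-0.0085) = +0.031717 = +3.1717%.

+3.17%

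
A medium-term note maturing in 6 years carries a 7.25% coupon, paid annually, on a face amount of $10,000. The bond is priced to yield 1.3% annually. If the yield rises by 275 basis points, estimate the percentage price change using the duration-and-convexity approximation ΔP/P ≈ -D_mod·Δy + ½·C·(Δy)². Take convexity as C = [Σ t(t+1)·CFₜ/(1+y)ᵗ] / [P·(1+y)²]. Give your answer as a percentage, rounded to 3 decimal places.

With y = 0.013:
  t   CF        PV=CF/(1+0.013)^t    t·PV        t(t+1)·PV
  1       725.00       715.6960       715.6960       1,431.3919
  2       725.00       706.5113     1,413.0226       4,239.0678
  3       725.00       697.4445     2,092.3336       8,369.3343
  4       725.00       688.4941     2,753.9764      13,769.8821
  5       725.00       679.6585     3,398.2927      20,389.7563
  6    10,725.00     9,925.2311    59,551.3867     416,859.7071
  Σ                 13,413.0356    69,924.7080     465,059.1396
P = 13,413.0356; D_Mac = 5.21319 yrs; D_mod = 5.14629 yrs; C = 33.78798.
Duration effect: -5.14629 × (+0.0275) = -0.141523
Convexity effect: 0.5 × 33.78798 × (0.0275)² = +0.0127761
ΔP/P ≈ -0.141523 + 0.0127761 = -0.128747 = -12.8747%.

-12.875%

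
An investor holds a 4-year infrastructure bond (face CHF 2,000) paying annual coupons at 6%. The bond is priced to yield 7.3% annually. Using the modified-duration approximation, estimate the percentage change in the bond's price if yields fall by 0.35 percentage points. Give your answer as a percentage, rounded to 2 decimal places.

Periodic yield y = 0.073. Modified duration first:
  t   CF        PV=CF/(1+0.073)^t    t·PV
  1       120.00       111.8360       111.8360
  2       120.00       104.2274       208.4548
  3       120.00        97.1364       291.4093
  4     2,120.00     1,599.3259     6,397.3036
  Σ                  1,912.5257     7,009.0036
P = 1,912.5257; D_Mac = 3.66479 yrs; D_mod = 3.66479/(1+0.073) = 3.41546 yrs.
ΔP/P ≈ -D_mod · Δy = -3.41546 × (-0.0035) = +0.011954 = +1.1954%.

+1.20%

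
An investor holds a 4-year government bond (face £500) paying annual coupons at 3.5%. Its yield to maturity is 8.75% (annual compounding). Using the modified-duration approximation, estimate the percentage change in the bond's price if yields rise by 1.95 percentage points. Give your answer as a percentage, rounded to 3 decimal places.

-6.777%

Periodic yield y = 0.0875. Modified duration first:
  t   CF        PV=CF/(1+0.0875)^t    t·PV
  1        17.50        16.0920        16.0920
  2        17.50        14.7972        29.5944
  3        17.50        13.6066        40.8199
  4       517.50       369.9928     1,479.9713
  Σ                    414.4886     1,566.4775
P = 414.4886; D_Mac = 3.77930 yrs; D_mod = 3.77930/(1+0.0875) = 3.47522 yrs.
ΔP/P ≈ -D_mod · Δy = -3.47522 × (+0.0195) = -0.067767 = -6.7767%.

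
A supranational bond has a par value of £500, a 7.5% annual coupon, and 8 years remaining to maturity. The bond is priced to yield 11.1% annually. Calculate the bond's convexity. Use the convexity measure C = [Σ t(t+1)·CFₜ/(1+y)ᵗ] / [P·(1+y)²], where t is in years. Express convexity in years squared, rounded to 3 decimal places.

With y = 0.111:
  t   CF        PV=CF/(1+0.111)^t    t·PV        t(t+1)·PV
  1        37.50        33.7534        33.7534          67.5068
  2        37.50        30.3811        60.7622         182.2865
  3        37.50        27.3457        82.0371         328.1484
  4        37.50        24.6136        98.4544         492.2719
  5        37.50        22.1545       110.7723         664.6335
  6        37.50        19.9410       119.6460         837.5220
  7        37.50        17.9487       125.6409       1,005.1269
  8       537.50       231.5613     1,852.4905      16,672.4143
  Σ                    407.6992     2,483.5566      20,249.9101
P = 407.6992.
Convexity = Σ t(t+1)·PV / [P·(1+y)²] = 20,249.9101 / (407.6992 × 1.234321) = 40.23974.

40.240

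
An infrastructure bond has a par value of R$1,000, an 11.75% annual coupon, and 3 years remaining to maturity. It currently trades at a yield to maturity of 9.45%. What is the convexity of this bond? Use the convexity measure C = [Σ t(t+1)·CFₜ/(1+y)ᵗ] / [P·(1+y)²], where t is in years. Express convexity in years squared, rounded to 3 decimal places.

8.706

With y = 0.0945:
  t   CF        PV=CF/(1+0.0945)^t    t·PV        t(t+1)·PV
  1       117.50       107.3550       107.3550         214.7099
  2       117.50        98.0858       196.1717         588.5151
  3     1,117.50       852.3152     2,556.9456      10,227.7824
  Σ                  1,057.7560     2,860.4722      11,031.0074
P = 1,057.7560.
Convexity = Σ t(t+1)·PV / [P·(1+y)²] = 11,031.0074 / (1,057.7560 × 1.197930) = 8.70559.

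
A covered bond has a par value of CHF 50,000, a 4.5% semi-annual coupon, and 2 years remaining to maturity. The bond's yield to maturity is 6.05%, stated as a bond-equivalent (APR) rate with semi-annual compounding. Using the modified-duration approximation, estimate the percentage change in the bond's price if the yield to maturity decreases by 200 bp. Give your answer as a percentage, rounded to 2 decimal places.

+3.75%

Periodic yield y = 0.03025. Modified duration first:
  t   CF        PV=CF/(1+0.03025)^t    t·PV
  1     1,125.00     1,091.9680     1,091.9680
  2     1,125.00     1,059.9058     2,119.8116
  3     1,125.00     1,028.7851     3,086.3552
  4    51,125.00    45,379.8262   181,519.3048
  Σ                 48,560.4851   187,817.4396
P = 48,560.4851; D_Mac = 3.86770 half-year periods = 1.93385 yrs; D_mod = 1.93385/(1+0.03025) = 1.87707 yrs.
ΔP/P ≈ -D_mod · Δy = -1.87707 × (-0.02) = +0.037541 = +3.7541%.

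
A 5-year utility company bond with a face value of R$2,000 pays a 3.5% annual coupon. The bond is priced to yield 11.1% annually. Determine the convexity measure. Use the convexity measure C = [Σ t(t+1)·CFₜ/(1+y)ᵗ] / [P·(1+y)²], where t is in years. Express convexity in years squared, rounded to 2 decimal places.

With y = 0.111:
  t   CF        PV=CF/(1+0.111)^t    t·PV        t(t+1)·PV
  1        70.00        63.0063        63.0063         126.0126
  2        70.00        56.7113       113.4227         340.2681
  3        70.00        51.0453       153.1359         612.5437
  4        70.00        45.9454       183.7815         918.9075
  5     2,070.00     1,222.9256     6,114.6282      36,687.7692
  Σ                  1,439.6340     6,627.9746      38,685.5011
P = 1,439.6340.
Convexity = Σ t(t+1)·PV / [P·(1+y)²] = 38,685.5011 / (1,439.6340 × 1.234321) = 21.77048.

21.77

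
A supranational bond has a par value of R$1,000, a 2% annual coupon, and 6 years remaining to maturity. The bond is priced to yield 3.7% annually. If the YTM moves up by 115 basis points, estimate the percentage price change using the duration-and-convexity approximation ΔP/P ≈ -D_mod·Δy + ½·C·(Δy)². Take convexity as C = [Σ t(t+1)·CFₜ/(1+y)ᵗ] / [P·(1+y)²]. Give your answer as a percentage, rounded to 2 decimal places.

-6.08%

With y = 0.037:
  t   CF        PV=CF/(1+0.037)^t    t·PV        t(t+1)·PV
  1        20.00        19.2864        19.2864          38.5728
  2        20.00        18.5983        37.1965         111.5896
  3        20.00        17.9347        53.8041         215.2162
  4        20.00        17.2948        69.1791         345.8955
  5        20.00        16.6777        83.3885         500.3311
  6     1,020.00       820.2149     4,921.2892      34,449.0241
  Σ                    910.0067     5,184.1438      35,660.6294
P = 910.0067; D_Mac = 5.69682 yrs; D_mod = 5.49356 yrs; C = 36.44072.
Duration effect: -5.49356 × (+0.0115) = -0.063176
Convexity effect: 0.5 × 36.44072 × (0.0115)² = +0.0024096
ΔP/P ≈ -0.063176 + 0.0024096 = -0.060766 = -6.0766%.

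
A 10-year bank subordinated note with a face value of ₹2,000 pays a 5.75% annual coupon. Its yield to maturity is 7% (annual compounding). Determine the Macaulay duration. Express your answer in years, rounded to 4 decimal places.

Periodic yield y = 0.07. Discount each cash flow and weight by its year:
  t   CF        PV=CF/(1+0.07)^t    t·PV
  1       115.00       107.4766       107.4766
  2       115.00       100.4455       200.8909
  3       115.00        93.8743       281.6228
  4       115.00        87.7329       350.9318
  5       115.00        81.9934       409.9671
  6       115.00        76.6294       459.7761
  7       115.00        71.6162       501.3135
  8       115.00        66.9310       535.4484
  9       115.00        62.5524       562.9714
  10    2,115.00     1,075.1588    10,751.5875
  Σ                  1,824.4105    14,161.9862
Price P = Σ PV = 1,824.4105.
Macaulay duration = Σ(t·PV) / P = 14,161.9862 / 1,824.4105 = 7.76250 years.

7.7625 years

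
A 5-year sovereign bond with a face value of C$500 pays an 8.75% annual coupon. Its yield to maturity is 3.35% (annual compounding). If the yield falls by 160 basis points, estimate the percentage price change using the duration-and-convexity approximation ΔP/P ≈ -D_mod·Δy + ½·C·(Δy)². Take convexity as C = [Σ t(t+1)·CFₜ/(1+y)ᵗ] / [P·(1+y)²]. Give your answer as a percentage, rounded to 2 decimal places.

+7.02%

With y = 0.0335:
  t   CF        PV=CF/(1+0.0335)^t    t·PV        t(t+1)·PV
  1        43.75        42.3319        42.3319          84.6638
  2        43.75        40.9597        81.9195         245.7584
  3        43.75        39.6321       118.8962         475.5847
  4        43.75        38.3474       153.3897         766.9484
  5       543.75       461.1549     2,305.7747      13,834.6482
  Σ                    622.4260     2,702.3119      15,407.6034
P = 622.4260; D_Mac = 4.34158 yrs; D_mod = 4.20085 yrs; C = 23.17535.
Duration effect: -4.20085 × (-0.016) = +0.067214
Convexity effect: 0.5 × 23.17535 × (-0.016)² = +0.0029664
ΔP/P ≈ +0.067214 + 0.0029664 = +0.070180 = +7.0180%.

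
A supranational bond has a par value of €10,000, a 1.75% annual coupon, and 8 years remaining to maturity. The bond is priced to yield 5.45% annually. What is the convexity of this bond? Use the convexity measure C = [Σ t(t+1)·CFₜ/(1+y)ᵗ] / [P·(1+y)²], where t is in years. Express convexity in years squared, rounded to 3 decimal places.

58.908

With y = 0.0545:
  t   CF        PV=CF/(1+0.0545)^t    t·PV        t(t+1)·PV
  1       175.00       165.9554       165.9554         331.9109
  2       175.00       157.3783       314.7566         944.2699
  3       175.00       149.2445       447.7335       1,790.9338
  4       175.00       141.5310       566.1242       2,830.6209
  5       175.00       134.2163       671.0813       4,026.4878
  6       175.00       127.2795       763.6771       5,345.7400
  7       175.00       120.7013       844.9091       6,759.2730
  8    10,175.00     6,655.2097    53,241.6777     479,175.0995
  Σ                  7,651.5161    57,015.9150     501,204.3358
P = 7,651.5161.
Convexity = Σ t(t+1)·PV / [P·(1+y)²] = 501,204.3358 / (7,651.5161 × 1.111970) = 58.90798.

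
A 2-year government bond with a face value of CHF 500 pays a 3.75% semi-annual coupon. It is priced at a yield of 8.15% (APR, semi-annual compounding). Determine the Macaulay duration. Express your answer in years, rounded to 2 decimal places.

Periodic yield y = 0.04075. Discount each cash flow and weight by its period:
  t   CF        PV=CF/(1+0.04075)^t    t·PV
  1        9.375         9.0079         9.0079
  2        9.375         8.6552        17.3105
  3        9.375         8.3163        24.9490
  4      509.375       434.1621     1,736.6486
  Σ                    460.1416     1,787.9159
Price P = Σ PV = 460.1416.
Macaulay duration = Σ(t·PV) / P = 1,787.9159 / 460.1416 = 3.88558 half-year periods.
In years: 3.88558 / 2 = 1.94279 years.

1.94 years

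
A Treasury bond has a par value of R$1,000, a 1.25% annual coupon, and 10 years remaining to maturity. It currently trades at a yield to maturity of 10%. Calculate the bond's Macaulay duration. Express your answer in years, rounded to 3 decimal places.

Periodic yield y = 0.1. Discount each cash flow and weight by its year:
  t   CF        PV=CF/(1+0.1)^t    t·PV
  1        12.50        11.3636        11.3636
  2        12.50        10.3306        20.6612
  3        12.50         9.3914        28.1743
  4        12.50         8.5377        34.1507
  5        12.50         7.7615        38.8076
  6        12.50         7.0559        42.3355
  7        12.50         6.4145        44.9013
  8        12.50         5.8313        46.6507
  9        12.50         5.3012        47.7110
  10    1,012.50       390.3626     3,903.6258
  Σ                    462.3504     4,218.3818
Price P = Σ PV = 462.3504.
Macaulay duration = Σ(t·PV) / P = 4,218.3818 / 462.3504 = 9.12378 years.

9.124 years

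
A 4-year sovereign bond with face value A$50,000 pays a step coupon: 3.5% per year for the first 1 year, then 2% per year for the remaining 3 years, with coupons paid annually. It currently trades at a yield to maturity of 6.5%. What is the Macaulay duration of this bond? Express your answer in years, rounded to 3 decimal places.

Periodic yield y = 0.065. Discount each cash flow and weight by its year:
  t   CF        PV=CF/(1+0.065)^t    t·PV
  1     1,750.00     1,643.1925     1,643.1925
  2     1,000.00       881.6593     1,763.3186
  3     1,000.00       827.8491     2,483.5473
  4    51,000.00    39,643.4776   158,573.9105
  Σ                 42,996.1785   164,463.9689
Price P = Σ PV = 42,996.1785.
Macaulay duration = Σ(t·PV) / P = 164,463.9689 / 42,996.1785 = 3.82508 years.

3.825 years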